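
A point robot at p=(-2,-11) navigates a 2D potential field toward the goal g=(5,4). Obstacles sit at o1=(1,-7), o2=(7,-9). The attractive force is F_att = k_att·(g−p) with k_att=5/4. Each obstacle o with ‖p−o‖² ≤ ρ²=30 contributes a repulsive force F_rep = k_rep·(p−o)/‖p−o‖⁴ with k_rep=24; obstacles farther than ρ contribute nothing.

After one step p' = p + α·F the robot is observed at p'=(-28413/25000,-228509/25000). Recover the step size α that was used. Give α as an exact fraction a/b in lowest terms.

F_att = 5/4·(g−p) = 5/4·(7,15) = (8.7500,18.7500)
o1: d²=25 ≤ ρ²=30; F_rep = 24·(-3,-4)/25² = (-0.1152,-0.1536)
o2: d²=85 > ρ²=30 → inactive
F = F_att + ΣF_rep = (8.6348,18.5964)
Δp = p'−p = (0.8635,1.8596); α = Δx/Fx = (21587/25000) / (21587/2500) = 1/10
check: Δy/Fy = (46491/25000) / (46491/2500) = 1/10 ✓

α = 1/10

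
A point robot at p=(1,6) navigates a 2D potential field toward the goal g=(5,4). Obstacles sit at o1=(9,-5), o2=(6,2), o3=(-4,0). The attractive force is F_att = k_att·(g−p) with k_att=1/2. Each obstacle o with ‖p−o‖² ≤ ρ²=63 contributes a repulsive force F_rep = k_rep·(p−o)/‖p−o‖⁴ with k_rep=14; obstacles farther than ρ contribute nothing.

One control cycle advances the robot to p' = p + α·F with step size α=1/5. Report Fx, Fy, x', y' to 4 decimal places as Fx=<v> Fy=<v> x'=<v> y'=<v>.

Fx=1.9772 Fy=-0.9441 x'=1.3954 y'=5.8112

F_att = 1/2·(g−p) = 1/2·(4,-2) = (2.0000,-1.0000)
o1: d²=185 > ρ²=63 → inactive
o2: d²=41 ≤ ρ²=63; F_rep = 14·(-5,4)/41² = (-0.0416,0.0333)
o3: d²=61 ≤ ρ²=63; F_rep = 14·(5,6)/61² = (0.0188,0.0226)
F = F_att + ΣF_rep = (1.9772,-0.9441)
p' = p + 1/5·F = (1.3954,5.8112)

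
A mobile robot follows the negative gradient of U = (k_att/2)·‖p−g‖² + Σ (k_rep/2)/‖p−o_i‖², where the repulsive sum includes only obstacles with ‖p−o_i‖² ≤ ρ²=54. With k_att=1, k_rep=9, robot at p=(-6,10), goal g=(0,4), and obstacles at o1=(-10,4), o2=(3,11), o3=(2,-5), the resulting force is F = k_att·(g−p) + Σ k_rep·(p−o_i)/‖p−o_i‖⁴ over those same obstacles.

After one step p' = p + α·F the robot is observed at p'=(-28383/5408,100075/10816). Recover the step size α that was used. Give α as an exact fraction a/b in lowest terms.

α = 1/8

F_att = 1·(g−p) = 1·(6,-6) = (6.0000,-6.0000)
o1: d²=52 ≤ ρ²=54; F_rep = 9·(4,6)/52² = (0.0133,0.0200)
o2: d²=82 > ρ²=54 → inactive
o3: d²=289 > ρ²=54 → inactive
F = F_att + ΣF_rep = (6.0133,-5.9800)
Δp = p'−p = (0.7517,-0.7475); α = Δx/Fx = (4065/5408) / (4065/676) = 1/8
check: Δy/Fy = (-8085/10816) / (-8085/1352) = 1/8 ✓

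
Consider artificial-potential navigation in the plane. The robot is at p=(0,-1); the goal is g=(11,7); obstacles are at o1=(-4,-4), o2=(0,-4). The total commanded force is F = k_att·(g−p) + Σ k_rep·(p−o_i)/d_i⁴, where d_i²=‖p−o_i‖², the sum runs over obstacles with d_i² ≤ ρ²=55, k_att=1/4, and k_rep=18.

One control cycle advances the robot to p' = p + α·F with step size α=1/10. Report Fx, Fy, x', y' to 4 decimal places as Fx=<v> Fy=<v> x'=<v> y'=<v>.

Fx=2.8652 Fy=2.7531 x'=0.2865 y'=-0.7247

F_att = 1/4·(g−p) = 1/4·(11,8) = (2.7500,2.0000)
o1: d²=25 ≤ ρ²=55; F_rep = 18·(4,3)/25² = (0.1152,0.0864)
o2: d²=9 ≤ ρ²=55; F_rep = 18·(0,3)/9² = (0.0000,0.6667)
F = F_att + ΣF_rep = (2.8652,2.7531)
p' = p + 1/10·F = (0.2865,-0.7247)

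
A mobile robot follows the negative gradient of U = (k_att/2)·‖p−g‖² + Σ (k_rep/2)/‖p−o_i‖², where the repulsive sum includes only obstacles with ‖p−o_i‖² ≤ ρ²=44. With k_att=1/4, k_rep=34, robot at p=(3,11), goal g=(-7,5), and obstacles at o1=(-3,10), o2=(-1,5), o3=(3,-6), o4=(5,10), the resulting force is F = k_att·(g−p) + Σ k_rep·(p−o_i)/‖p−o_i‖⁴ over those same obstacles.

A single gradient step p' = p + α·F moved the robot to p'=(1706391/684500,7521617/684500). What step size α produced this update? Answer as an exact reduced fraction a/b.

α = 1/10

F_att = 1/4·(g−p) = 1/4·(-10,-6) = (-2.5000,-1.5000)
o1: d²=37 ≤ ρ²=44; F_rep = 34·(6,1)/37² = (0.1490,0.0248)
o2: d²=52 > ρ²=44 → inactive
o3: d²=289 > ρ²=44 → inactive
o4: d²=5 ≤ ρ²=44; F_rep = 34·(-2,1)/5² = (-2.7200,1.3600)
F = F_att + ΣF_rep = (-5.0710,-0.1152)
Δp = p'−p = (-0.5071,-0.0115); α = Δx/Fx = (-347109/684500) / (-347109/68450) = 1/10
check: Δy/Fy = (-7883/684500) / (-7883/68450) = 1/10 ✓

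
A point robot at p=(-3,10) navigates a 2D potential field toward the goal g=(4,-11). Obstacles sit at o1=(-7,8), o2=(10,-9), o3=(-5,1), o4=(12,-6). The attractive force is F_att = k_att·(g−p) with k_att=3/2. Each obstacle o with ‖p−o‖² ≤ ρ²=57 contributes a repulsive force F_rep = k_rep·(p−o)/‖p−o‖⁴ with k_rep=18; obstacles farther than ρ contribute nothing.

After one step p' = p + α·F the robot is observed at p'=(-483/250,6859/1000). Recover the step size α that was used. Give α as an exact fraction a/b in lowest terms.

F_att = 3/2·(g−p) = 3/2·(7,-21) = (10.5000,-31.5000)
o1: d²=20 ≤ ρ²=57; F_rep = 18·(4,2)/20² = (0.1800,0.0900)
o2: d²=530 > ρ²=57 → inactive
o3: d²=85 > ρ²=57 → inactive
o4: d²=481 > ρ²=57 → inactive
F = F_att + ΣF_rep = (10.6800,-31.4100)
Δp = p'−p = (1.0680,-3.1410); α = Δx/Fx = (267/250) / (267/25) = 1/10
check: Δy/Fy = (-3141/1000) / (-3141/100) = 1/10 ✓

α = 1/10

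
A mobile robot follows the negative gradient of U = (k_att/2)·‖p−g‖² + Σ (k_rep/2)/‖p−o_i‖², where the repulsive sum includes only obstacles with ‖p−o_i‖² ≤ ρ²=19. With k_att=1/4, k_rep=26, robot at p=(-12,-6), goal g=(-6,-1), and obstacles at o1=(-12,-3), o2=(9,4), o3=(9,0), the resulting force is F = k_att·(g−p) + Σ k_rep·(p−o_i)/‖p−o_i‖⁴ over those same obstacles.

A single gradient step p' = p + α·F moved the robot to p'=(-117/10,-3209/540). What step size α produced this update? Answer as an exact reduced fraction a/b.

α = 1/5

F_att = 1/4·(g−p) = 1/4·(6,5) = (1.5000,1.2500)
o1: d²=9 ≤ ρ²=19; F_rep = 26·(0,-3)/9² = (0.0000,-0.9630)
o2: d²=541 > ρ²=19 → inactive
o3: d²=477 > ρ²=19 → inactive
F = F_att + ΣF_rep = (1.5000,0.2870)
Δp = p'−p = (0.3000,0.0574); α = Δx/Fx = (3/10) / (3/2) = 1/5
check: Δy/Fy = (31/540) / (31/108) = 1/5 ✓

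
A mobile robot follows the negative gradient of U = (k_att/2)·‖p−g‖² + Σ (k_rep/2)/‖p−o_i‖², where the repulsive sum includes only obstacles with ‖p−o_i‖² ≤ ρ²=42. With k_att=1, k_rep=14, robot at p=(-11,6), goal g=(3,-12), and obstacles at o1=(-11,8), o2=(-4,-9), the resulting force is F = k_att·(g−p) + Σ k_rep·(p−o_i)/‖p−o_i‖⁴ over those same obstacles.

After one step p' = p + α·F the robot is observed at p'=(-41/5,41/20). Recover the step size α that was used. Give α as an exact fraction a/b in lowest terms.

α = 1/5

F_att = 1·(g−p) = 1·(14,-18) = (14.0000,-18.0000)
o1: d²=4 ≤ ρ²=42; F_rep = 14·(0,-2)/4² = (0.0000,-1.7500)
o2: d²=274 > ρ²=42 → inactive
F = F_att + ΣF_rep = (14.0000,-19.7500)
Δp = p'−p = (2.8000,-3.9500); α = Δx/Fx = (14/5) / (14) = 1/5
check: Δy/Fy = (-79/20) / (-79/4) = 1/5 ✓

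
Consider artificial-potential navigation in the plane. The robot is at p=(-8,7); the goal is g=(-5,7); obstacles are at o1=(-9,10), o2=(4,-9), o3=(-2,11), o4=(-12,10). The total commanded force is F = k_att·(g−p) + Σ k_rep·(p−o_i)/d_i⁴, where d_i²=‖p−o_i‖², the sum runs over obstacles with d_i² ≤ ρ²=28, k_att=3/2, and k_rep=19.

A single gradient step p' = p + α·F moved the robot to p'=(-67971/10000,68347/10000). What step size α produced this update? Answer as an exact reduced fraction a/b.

F_att = 3/2·(g−p) = 3/2·(3,0) = (4.5000,0.0000)
o1: d²=10 ≤ ρ²=28; F_rep = 19·(1,-3)/10² = (0.1900,-0.5700)
o2: d²=400 > ρ²=28 → inactive
o3: d²=52 > ρ²=28 → inactive
o4: d²=25 ≤ ρ²=28; F_rep = 19·(4,-3)/25² = (0.1216,-0.0912)
F = F_att + ΣF_rep = (4.8116,-0.6612)
Δp = p'−p = (1.2029,-0.1653); α = Δx/Fx = (12029/10000) / (12029/2500) = 1/4
check: Δy/Fy = (-1653/10000) / (-1653/2500) = 1/4 ✓

α = 1/4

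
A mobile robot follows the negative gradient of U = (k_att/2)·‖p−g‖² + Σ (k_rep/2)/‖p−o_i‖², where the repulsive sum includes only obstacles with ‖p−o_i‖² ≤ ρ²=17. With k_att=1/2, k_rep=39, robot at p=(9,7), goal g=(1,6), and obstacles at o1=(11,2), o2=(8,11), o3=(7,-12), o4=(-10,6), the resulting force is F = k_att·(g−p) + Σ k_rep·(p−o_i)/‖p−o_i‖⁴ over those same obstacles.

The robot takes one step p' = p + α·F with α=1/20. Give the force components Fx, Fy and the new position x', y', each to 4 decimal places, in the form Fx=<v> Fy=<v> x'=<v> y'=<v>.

F_att = 1/2·(g−p) = 1/2·(-8,-1) = (-4.0000,-0.5000)
o1: d²=29 > ρ²=17 → inactive
o2: d²=17 ≤ ρ²=17; F_rep = 39·(1,-4)/17² = (0.1349,-0.5398)
o3: d²=365 > ρ²=17 → inactive
o4: d²=362 > ρ²=17 → inactive
F = F_att + ΣF_rep = (-3.8651,-1.0398)
p' = p + 1/20·F = (8.8067,6.9480)

Fx=-3.8651 Fy=-1.0398 x'=8.8067 y'=6.9480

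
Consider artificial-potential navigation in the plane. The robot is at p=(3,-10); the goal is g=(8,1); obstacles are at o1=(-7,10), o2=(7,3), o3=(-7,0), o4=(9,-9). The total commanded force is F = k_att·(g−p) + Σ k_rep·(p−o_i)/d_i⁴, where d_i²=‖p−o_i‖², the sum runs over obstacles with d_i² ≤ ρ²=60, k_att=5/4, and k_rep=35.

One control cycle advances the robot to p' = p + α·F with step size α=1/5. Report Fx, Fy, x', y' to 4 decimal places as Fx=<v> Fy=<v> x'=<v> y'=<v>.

F_att = 5/4·(g−p) = 5/4·(5,11) = (6.2500,13.7500)
o1: d²=500 > ρ²=60 → inactive
o2: d²=185 > ρ²=60 → inactive
o3: d²=200 > ρ²=60 → inactive
o4: d²=37 ≤ ρ²=60; F_rep = 35·(-6,-1)/37² = (-0.1534,-0.0256)
F = F_att + ΣF_rep = (6.0966,13.7244)
p' = p + 1/5·F = (4.2193,-7.2551)

Fx=6.0966 Fy=13.7244 x'=4.2193 y'=-7.2551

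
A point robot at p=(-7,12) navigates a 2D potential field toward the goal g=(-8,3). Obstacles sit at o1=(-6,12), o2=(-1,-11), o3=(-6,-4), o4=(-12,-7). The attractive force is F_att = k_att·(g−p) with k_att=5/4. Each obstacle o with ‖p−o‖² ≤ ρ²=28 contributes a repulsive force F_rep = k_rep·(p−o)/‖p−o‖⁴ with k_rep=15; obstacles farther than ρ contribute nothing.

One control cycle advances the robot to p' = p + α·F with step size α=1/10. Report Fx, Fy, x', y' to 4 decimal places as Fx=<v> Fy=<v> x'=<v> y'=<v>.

F_att = 5/4·(g−p) = 5/4·(-1,-9) = (-1.2500,-11.2500)
o1: d²=1 ≤ ρ²=28; F_rep = 15·(-1,0)/1² = (-15.0000,0.0000)
o2: d²=565 > ρ²=28 → inactive
o3: d²=257 > ρ²=28 → inactive
o4: d²=386 > ρ²=28 → inactive
F = F_att + ΣF_rep = (-16.2500,-11.2500)
p' = p + 1/10·F = (-8.6250,10.8750)

Fx=-16.2500 Fy=-11.2500 x'=-8.6250 y'=10.8750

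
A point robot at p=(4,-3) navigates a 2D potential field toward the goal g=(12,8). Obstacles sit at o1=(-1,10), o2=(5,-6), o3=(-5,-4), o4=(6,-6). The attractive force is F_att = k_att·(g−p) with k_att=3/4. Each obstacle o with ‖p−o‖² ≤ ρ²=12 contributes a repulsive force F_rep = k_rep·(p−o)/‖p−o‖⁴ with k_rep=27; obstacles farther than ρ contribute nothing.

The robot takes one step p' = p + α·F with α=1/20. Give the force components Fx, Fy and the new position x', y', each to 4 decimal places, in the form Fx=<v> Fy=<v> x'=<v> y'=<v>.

F_att = 3/4·(g−p) = 3/4·(8,11) = (6.0000,8.2500)
o1: d²=194 > ρ²=12 → inactive
o2: d²=10 ≤ ρ²=12; F_rep = 27·(-1,3)/10² = (-0.2700,0.8100)
o3: d²=82 > ρ²=12 → inactive
o4: d²=13 > ρ²=12 → inactive
F = F_att + ΣF_rep = (5.7300,9.0600)
p' = p + 1/20·F = (4.2865,-2.5470)

Fx=5.7300 Fy=9.0600 x'=4.2865 y'=-2.5470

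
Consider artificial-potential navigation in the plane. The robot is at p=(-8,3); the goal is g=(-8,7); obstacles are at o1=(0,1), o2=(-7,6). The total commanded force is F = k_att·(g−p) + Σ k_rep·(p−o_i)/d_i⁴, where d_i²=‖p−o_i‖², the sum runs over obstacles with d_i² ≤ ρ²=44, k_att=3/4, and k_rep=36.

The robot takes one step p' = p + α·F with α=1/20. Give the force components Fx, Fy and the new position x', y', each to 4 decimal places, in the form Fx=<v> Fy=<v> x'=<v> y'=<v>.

F_att = 3/4·(g−p) = 3/4·(0,4) = (0.0000,3.0000)
o1: d²=68 > ρ²=44 → inactive
o2: d²=10 ≤ ρ²=44; F_rep = 36·(-1,-3)/10² = (-0.3600,-1.0800)
F = F_att + ΣF_rep = (-0.3600,1.9200)
p' = p + 1/20·F = (-8.0180,3.0960)

Fx=-0.3600 Fy=1.9200 x'=-8.0180 y'=3.0960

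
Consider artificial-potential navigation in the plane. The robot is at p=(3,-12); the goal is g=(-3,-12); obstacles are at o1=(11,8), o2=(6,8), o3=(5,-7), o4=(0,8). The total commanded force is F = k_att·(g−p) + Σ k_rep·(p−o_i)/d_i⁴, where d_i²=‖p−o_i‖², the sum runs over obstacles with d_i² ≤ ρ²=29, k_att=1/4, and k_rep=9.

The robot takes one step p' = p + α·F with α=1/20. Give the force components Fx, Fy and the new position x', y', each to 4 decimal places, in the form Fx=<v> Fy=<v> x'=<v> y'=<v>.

Fx=-1.5214 Fy=-0.0535 x'=2.9239 y'=-12.0027

F_att = 1/4·(g−p) = 1/4·(-6,0) = (-1.5000,0.0000)
o1: d²=464 > ρ²=29 → inactive
o2: d²=409 > ρ²=29 → inactive
o3: d²=29 ≤ ρ²=29; F_rep = 9·(-2,-5)/29² = (-0.0214,-0.0535)
o4: d²=409 > ρ²=29 → inactive
F = F_att + ΣF_rep = (-1.5214,-0.0535)
p' = p + 1/20·F = (2.9239,-12.0027)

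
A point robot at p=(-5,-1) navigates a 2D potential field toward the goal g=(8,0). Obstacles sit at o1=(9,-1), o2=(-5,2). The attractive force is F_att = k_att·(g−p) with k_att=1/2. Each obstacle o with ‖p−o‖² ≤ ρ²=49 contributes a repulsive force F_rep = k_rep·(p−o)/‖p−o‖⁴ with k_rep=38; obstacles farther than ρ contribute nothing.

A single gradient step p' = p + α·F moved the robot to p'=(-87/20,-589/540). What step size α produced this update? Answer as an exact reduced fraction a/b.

α = 1/10

F_att = 1/2·(g−p) = 1/2·(13,1) = (6.5000,0.5000)
o1: d²=196 > ρ²=49 → inactive
o2: d²=9 ≤ ρ²=49; F_rep = 38·(0,-3)/9² = (0.0000,-1.4074)
F = F_att + ΣF_rep = (6.5000,-0.9074)
Δp = p'−p = (0.6500,-0.0907); α = Δx/Fx = (13/20) / (13/2) = 1/10
check: Δy/Fy = (-49/540) / (-49/54) = 1/10 ✓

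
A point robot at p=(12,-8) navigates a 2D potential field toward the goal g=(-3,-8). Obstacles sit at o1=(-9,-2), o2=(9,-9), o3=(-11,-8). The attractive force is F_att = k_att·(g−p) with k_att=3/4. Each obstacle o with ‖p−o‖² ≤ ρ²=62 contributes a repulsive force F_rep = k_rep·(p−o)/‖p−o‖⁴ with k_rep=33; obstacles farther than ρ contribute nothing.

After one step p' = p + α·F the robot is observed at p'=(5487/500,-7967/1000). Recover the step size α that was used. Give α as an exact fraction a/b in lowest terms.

F_att = 3/4·(g−p) = 3/4·(-15,0) = (-11.2500,0.0000)
o1: d²=477 > ρ²=62 → inactive
o2: d²=10 ≤ ρ²=62; F_rep = 33·(3,1)/10² = (0.9900,0.3300)
o3: d²=529 > ρ²=62 → inactive
F = F_att + ΣF_rep = (-10.2600,0.3300)
Δp = p'−p = (-1.0260,0.0330); α = Δx/Fx = (-513/500) / (-513/50) = 1/10
check: Δy/Fy = (33/1000) / (33/100) = 1/10 ✓

α = 1/10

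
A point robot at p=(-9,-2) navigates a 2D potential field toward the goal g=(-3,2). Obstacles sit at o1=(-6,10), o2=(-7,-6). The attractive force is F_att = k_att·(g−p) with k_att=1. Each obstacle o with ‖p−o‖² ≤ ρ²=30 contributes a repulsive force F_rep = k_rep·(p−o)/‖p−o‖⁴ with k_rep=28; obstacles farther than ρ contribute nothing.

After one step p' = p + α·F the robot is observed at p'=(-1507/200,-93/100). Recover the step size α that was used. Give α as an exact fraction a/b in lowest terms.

F_att = 1·(g−p) = 1·(6,4) = (6.0000,4.0000)
o1: d²=153 > ρ²=30 → inactive
o2: d²=20 ≤ ρ²=30; F_rep = 28·(-2,4)/20² = (-0.1400,0.2800)
F = F_att + ΣF_rep = (5.8600,4.2800)
Δp = p'−p = (1.4650,1.0700); α = Δx/Fx = (293/200) / (293/50) = 1/4
check: Δy/Fy = (107/100) / (107/25) = 1/4 ✓

α = 1/4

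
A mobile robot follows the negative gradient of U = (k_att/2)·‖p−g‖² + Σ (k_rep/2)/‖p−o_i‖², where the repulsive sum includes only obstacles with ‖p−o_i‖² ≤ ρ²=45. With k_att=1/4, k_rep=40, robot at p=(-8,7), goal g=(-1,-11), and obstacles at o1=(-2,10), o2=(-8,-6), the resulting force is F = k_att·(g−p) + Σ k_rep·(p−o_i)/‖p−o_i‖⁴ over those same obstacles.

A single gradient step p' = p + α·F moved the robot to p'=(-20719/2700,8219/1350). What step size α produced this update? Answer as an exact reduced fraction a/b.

F_att = 1/4·(g−p) = 1/4·(7,-18) = (1.7500,-4.5000)
o1: d²=45 ≤ ρ²=45; F_rep = 40·(-6,-3)/45² = (-0.1185,-0.0593)
o2: d²=169 > ρ²=45 → inactive
F = F_att + ΣF_rep = (1.6315,-4.5593)
Δp = p'−p = (0.3263,-0.9119); α = Δx/Fx = (881/2700) / (881/540) = 1/5
check: Δy/Fy = (-1231/1350) / (-1231/270) = 1/5 ✓

α = 1/5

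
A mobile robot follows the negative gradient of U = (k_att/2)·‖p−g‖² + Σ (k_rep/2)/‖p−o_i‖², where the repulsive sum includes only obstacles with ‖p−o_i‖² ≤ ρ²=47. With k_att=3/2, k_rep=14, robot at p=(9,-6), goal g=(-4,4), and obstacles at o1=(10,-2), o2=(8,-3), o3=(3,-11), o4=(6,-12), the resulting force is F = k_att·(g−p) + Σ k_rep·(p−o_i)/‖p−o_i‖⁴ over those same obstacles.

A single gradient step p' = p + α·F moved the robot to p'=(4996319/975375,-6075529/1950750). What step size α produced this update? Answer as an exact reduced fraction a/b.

F_att = 3/2·(g−p) = 3/2·(-13,10) = (-19.5000,15.0000)
o1: d²=17 ≤ ρ²=47; F_rep = 14·(-1,-4)/17² = (-0.0484,-0.1938)
o2: d²=10 ≤ ρ²=47; F_rep = 14·(1,-3)/10² = (0.1400,-0.4200)
o3: d²=61 > ρ²=47 → inactive
o4: d²=45 ≤ ρ²=47; F_rep = 14·(3,6)/45² = (0.0207,0.0415)
F = F_att + ΣF_rep = (-19.3877,14.4277)
Δp = p'−p = (-3.8775,2.8855); α = Δx/Fx = (-3782056/975375) / (-3782056/195075) = 1/5
check: Δy/Fy = (5628971/1950750) / (5628971/390150) = 1/5 ✓

α = 1/5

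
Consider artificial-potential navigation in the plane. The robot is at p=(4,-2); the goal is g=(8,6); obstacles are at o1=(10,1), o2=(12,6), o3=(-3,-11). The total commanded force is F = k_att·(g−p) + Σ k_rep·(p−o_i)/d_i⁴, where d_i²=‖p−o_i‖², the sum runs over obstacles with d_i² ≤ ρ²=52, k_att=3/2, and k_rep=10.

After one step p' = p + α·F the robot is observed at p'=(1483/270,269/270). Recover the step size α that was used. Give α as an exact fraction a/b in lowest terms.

α = 1/4

F_att = 3/2·(g−p) = 3/2·(4,8) = (6.0000,12.0000)
o1: d²=45 ≤ ρ²=52; F_rep = 10·(-6,-3)/45² = (-0.0296,-0.0148)
o2: d²=128 > ρ²=52 → inactive
o3: d²=130 > ρ²=52 → inactive
F = F_att + ΣF_rep = (5.9704,11.9852)
Δp = p'−p = (1.4926,2.9963); α = Δx/Fx = (403/270) / (806/135) = 1/4
check: Δy/Fy = (809/270) / (1618/135) = 1/4 ✓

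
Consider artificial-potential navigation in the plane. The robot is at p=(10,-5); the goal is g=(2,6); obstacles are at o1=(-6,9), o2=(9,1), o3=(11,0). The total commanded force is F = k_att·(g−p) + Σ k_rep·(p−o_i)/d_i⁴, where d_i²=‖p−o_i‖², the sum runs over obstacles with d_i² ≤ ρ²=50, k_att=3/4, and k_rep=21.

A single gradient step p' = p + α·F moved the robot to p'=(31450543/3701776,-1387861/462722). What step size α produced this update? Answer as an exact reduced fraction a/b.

α = 1/4

F_att = 3/4·(g−p) = 3/4·(-8,11) = (-6.0000,8.2500)
o1: d²=452 > ρ²=50 → inactive
o2: d²=37 ≤ ρ²=50; F_rep = 21·(1,-6)/37² = (0.0153,-0.0920)
o3: d²=26 ≤ ρ²=50; F_rep = 21·(-1,-5)/26² = (-0.0311,-0.1553)
F = F_att + ΣF_rep = (-6.0157,8.0026)
Δp = p'−p = (-1.5039,2.0007); α = Δx/Fx = (-5567217/3701776) / (-5567217/925444) = 1/4
check: Δy/Fy = (925749/462722) / (1851498/231361) = 1/4 ✓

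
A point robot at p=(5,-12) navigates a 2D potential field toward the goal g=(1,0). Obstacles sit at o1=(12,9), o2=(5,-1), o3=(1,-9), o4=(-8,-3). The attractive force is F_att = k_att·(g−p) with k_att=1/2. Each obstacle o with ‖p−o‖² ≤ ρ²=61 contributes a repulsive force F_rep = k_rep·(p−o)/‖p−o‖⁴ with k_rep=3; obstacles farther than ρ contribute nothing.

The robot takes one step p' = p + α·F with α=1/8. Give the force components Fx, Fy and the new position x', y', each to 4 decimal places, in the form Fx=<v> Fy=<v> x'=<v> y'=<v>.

Fx=-1.9808 Fy=5.9856 x'=4.7524 y'=-11.2518

F_att = 1/2·(g−p) = 1/2·(-4,12) = (-2.0000,6.0000)
o1: d²=490 > ρ²=61 → inactive
o2: d²=121 > ρ²=61 → inactive
o3: d²=25 ≤ ρ²=61; F_rep = 3·(4,-3)/25² = (0.0192,-0.0144)
o4: d²=250 > ρ²=61 → inactive
F = F_att + ΣF_rep = (-1.9808,5.9856)
p' = p + 1/8·F = (4.7524,-11.2518)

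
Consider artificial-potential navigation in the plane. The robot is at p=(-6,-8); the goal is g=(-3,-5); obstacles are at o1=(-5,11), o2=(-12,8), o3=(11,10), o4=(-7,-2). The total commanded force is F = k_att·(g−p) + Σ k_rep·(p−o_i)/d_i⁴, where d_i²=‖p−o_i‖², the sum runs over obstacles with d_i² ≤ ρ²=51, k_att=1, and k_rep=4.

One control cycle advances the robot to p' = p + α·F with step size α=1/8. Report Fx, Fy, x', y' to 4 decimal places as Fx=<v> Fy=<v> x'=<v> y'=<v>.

Fx=3.0029 Fy=2.9825 x'=-5.6246 y'=-7.6272

F_att = 1·(g−p) = 1·(3,3) = (3.0000,3.0000)
o1: d²=362 > ρ²=51 → inactive
o2: d²=292 > ρ²=51 → inactive
o3: d²=613 > ρ²=51 → inactive
o4: d²=37 ≤ ρ²=51; F_rep = 4·(1,-6)/37² = (0.0029,-0.0175)
F = F_att + ΣF_rep = (3.0029,2.9825)
p' = p + 1/8·F = (-5.6246,-7.6272)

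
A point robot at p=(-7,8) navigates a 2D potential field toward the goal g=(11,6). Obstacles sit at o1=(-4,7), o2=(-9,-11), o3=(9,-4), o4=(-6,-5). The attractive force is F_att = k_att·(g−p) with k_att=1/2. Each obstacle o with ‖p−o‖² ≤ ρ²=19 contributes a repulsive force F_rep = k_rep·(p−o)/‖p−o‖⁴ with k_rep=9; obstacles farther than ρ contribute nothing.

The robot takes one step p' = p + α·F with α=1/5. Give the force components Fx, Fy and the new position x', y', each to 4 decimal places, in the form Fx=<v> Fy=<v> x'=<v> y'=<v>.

F_att = 1/2·(g−p) = 1/2·(18,-2) = (9.0000,-1.0000)
o1: d²=10 ≤ ρ²=19; F_rep = 9·(-3,1)/10² = (-0.2700,0.0900)
o2: d²=365 > ρ²=19 → inactive
o3: d²=400 > ρ²=19 → inactive
o4: d²=170 > ρ²=19 → inactive
F = F_att + ΣF_rep = (8.7300,-0.9100)
p' = p + 1/5·F = (-5.2540,7.8180)

Fx=8.7300 Fy=-0.9100 x'=-5.2540 y'=7.8180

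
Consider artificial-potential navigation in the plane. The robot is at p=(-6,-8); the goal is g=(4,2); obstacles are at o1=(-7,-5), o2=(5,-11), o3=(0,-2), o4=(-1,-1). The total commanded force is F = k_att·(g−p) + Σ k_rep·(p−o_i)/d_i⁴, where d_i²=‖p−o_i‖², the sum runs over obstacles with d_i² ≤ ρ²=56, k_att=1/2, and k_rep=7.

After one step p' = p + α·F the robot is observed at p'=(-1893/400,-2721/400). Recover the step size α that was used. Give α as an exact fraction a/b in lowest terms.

F_att = 1/2·(g−p) = 1/2·(10,10) = (5.0000,5.0000)
o1: d²=10 ≤ ρ²=56; F_rep = 7·(1,-3)/10² = (0.0700,-0.2100)
o2: d²=130 > ρ²=56 → inactive
o3: d²=72 > ρ²=56 → inactive
o4: d²=74 > ρ²=56 → inactive
F = F_att + ΣF_rep = (5.0700,4.7900)
Δp = p'−p = (1.2675,1.1975); α = Δx/Fx = (507/400) / (507/100) = 1/4
check: Δy/Fy = (479/400) / (479/100) = 1/4 ✓

α = 1/4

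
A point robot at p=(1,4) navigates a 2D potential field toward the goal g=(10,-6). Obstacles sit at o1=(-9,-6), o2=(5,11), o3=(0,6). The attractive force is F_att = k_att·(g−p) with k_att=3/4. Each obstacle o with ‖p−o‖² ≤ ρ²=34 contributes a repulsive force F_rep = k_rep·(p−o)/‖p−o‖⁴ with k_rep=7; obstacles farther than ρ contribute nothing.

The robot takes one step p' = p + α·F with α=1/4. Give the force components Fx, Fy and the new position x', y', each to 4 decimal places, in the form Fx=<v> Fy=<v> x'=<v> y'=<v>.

Fx=7.0300 Fy=-8.0600 x'=2.7575 y'=1.9850

F_att = 3/4·(g−p) = 3/4·(9,-10) = (6.7500,-7.5000)
o1: d²=200 > ρ²=34 → inactive
o2: d²=65 > ρ²=34 → inactive
o3: d²=5 ≤ ρ²=34; F_rep = 7·(1,-2)/5² = (0.2800,-0.5600)
F = F_att + ΣF_rep = (7.0300,-8.0600)
p' = p + 1/4·F = (2.7575,1.9850)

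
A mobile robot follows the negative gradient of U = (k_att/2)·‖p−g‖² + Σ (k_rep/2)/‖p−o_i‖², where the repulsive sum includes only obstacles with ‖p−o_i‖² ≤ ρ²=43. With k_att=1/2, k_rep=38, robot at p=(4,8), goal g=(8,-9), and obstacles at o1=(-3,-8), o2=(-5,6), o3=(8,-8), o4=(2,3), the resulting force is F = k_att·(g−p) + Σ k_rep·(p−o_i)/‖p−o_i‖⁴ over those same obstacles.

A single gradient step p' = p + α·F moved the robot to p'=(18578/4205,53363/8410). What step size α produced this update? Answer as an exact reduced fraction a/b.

F_att = 1/2·(g−p) = 1/2·(4,-17) = (2.0000,-8.5000)
o1: d²=305 > ρ²=43 → inactive
o2: d²=85 > ρ²=43 → inactive
o3: d²=272 > ρ²=43 → inactive
o4: d²=29 ≤ ρ²=43; F_rep = 38·(2,5)/29² = (0.0904,0.2259)
F = F_att + ΣF_rep = (2.0904,-8.2741)
Δp = p'−p = (0.4181,-1.6548); α = Δx/Fx = (1758/4205) / (1758/841) = 1/5
check: Δy/Fy = (-13917/8410) / (-13917/1682) = 1/5 ✓

α = 1/5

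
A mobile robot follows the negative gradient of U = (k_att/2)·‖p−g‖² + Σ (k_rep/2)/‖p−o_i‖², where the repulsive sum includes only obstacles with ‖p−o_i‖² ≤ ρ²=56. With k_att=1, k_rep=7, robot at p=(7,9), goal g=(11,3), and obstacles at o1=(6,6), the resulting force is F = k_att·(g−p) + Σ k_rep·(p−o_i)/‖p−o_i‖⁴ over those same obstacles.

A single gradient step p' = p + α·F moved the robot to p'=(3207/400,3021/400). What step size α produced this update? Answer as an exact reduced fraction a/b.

F_att = 1·(g−p) = 1·(4,-6) = (4.0000,-6.0000)
o1: d²=10 ≤ ρ²=56; F_rep = 7·(1,3)/10² = (0.0700,0.2100)
F = F_att + ΣF_rep = (4.0700,-5.7900)
Δp = p'−p = (1.0175,-1.4475); α = Δx/Fx = (407/400) / (407/100) = 1/4
check: Δy/Fy = (-579/400) / (-579/100) = 1/4 ✓

α = 1/4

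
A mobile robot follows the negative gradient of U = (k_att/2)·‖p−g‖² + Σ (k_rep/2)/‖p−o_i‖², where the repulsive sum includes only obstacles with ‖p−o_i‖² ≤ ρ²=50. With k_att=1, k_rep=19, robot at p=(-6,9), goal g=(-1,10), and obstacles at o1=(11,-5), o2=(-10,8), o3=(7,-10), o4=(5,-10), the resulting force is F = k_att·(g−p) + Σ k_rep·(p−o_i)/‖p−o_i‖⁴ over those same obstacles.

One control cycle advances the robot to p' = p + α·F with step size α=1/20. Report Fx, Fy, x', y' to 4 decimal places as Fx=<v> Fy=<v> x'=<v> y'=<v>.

F_att = 1·(g−p) = 1·(5,1) = (5.0000,1.0000)
o1: d²=485 > ρ²=50 → inactive
o2: d²=17 ≤ ρ²=50; F_rep = 19·(4,1)/17² = (0.2630,0.0657)
o3: d²=530 > ρ²=50 → inactive
o4: d²=482 > ρ²=50 → inactive
F = F_att + ΣF_rep = (5.2630,1.0657)
p' = p + 1/20·F = (-5.7369,9.0533)

Fx=5.2630 Fy=1.0657 x'=-5.7369 y'=9.0533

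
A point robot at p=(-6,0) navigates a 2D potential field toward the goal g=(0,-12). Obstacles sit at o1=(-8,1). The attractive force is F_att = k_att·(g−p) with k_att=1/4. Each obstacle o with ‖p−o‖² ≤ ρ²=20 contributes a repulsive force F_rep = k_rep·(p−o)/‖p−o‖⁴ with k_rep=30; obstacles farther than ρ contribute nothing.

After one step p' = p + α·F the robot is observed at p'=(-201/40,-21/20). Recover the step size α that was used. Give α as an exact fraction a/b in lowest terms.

F_att = 1/4·(g−p) = 1/4·(6,-12) = (1.5000,-3.0000)
o1: d²=5 ≤ ρ²=20; F_rep = 30·(2,-1)/5² = (2.4000,-1.2000)
F = F_att + ΣF_rep = (3.9000,-4.2000)
Δp = p'−p = (0.9750,-1.0500); α = Δx/Fx = (39/40) / (39/10) = 1/4
check: Δy/Fy = (-21/20) / (-21/5) = 1/4 ✓

α = 1/4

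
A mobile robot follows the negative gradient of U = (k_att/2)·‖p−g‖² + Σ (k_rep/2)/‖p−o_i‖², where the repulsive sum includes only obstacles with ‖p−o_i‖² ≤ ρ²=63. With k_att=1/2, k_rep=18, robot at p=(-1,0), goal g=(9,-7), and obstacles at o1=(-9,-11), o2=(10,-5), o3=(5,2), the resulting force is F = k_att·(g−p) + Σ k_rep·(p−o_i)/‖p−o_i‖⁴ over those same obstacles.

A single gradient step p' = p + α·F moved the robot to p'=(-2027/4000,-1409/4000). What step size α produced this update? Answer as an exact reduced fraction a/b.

α = 1/10

F_att = 1/2·(g−p) = 1/2·(10,-7) = (5.0000,-3.5000)
o1: d²=185 > ρ²=63 → inactive
o2: d²=146 > ρ²=63 → inactive
o3: d²=40 ≤ ρ²=63; F_rep = 18·(-6,-2)/40² = (-0.0675,-0.0225)
F = F_att + ΣF_rep = (4.9325,-3.5225)
Δp = p'−p = (0.4933,-0.3523); α = Δx/Fx = (1973/4000) / (1973/400) = 1/10
check: Δy/Fy = (-1409/4000) / (-1409/400) = 1/10 ✓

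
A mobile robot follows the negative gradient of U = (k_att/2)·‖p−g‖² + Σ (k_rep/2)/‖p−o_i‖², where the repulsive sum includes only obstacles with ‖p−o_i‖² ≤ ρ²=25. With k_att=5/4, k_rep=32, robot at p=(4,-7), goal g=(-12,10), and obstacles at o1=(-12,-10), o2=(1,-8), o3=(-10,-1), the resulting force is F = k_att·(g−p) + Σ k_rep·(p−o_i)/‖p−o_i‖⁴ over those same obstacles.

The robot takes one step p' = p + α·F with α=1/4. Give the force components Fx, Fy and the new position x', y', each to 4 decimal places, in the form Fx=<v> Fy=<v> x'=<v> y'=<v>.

F_att = 5/4·(g−p) = 5/4·(-16,17) = (-20.0000,21.2500)
o1: d²=265 > ρ²=25 → inactive
o2: d²=10 ≤ ρ²=25; F_rep = 32·(3,1)/10² = (0.9600,0.3200)
o3: d²=232 > ρ²=25 → inactive
F = F_att + ΣF_rep = (-19.0400,21.5700)
p' = p + 1/4·F = (-0.7600,-1.6075)

Fx=-19.0400 Fy=21.5700 x'=-0.7600 y'=-1.6075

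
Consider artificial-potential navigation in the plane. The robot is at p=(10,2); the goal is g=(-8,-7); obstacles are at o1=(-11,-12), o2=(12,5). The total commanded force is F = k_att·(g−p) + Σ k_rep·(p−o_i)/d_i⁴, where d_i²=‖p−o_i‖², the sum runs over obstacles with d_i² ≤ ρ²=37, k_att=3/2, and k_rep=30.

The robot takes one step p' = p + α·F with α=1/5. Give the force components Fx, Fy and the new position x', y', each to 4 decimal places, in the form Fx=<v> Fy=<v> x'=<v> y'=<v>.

F_att = 3/2·(g−p) = 3/2·(-18,-9) = (-27.0000,-13.5000)
o1: d²=637 > ρ²=37 → inactive
o2: d²=13 ≤ ρ²=37; F_rep = 30·(-2,-3)/13² = (-0.3550,-0.5325)
F = F_att + ΣF_rep = (-27.3550,-14.0325)
p' = p + 1/5·F = (4.5290,-0.8065)

Fx=-27.3550 Fy=-14.0325 x'=4.5290 y'=-0.8065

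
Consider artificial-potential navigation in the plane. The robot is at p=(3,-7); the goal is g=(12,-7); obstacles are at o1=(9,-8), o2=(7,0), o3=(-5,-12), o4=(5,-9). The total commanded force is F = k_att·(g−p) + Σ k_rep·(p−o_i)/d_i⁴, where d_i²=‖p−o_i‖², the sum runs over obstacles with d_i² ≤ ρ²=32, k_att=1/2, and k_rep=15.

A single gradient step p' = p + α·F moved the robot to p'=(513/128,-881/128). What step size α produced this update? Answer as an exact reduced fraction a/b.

F_att = 1/2·(g−p) = 1/2·(9,0) = (4.5000,0.0000)
o1: d²=37 > ρ²=32 → inactive
o2: d²=65 > ρ²=32 → inactive
o3: d²=89 > ρ²=32 → inactive
o4: d²=8 ≤ ρ²=32; F_rep = 15·(-2,2)/8² = (-0.4688,0.4688)
F = F_att + ΣF_rep = (4.0312,0.4688)
Δp = p'−p = (1.0078,0.1172); α = Δx/Fx = (129/128) / (129/32) = 1/4
check: Δy/Fy = (15/128) / (15/32) = 1/4 ✓

α = 1/4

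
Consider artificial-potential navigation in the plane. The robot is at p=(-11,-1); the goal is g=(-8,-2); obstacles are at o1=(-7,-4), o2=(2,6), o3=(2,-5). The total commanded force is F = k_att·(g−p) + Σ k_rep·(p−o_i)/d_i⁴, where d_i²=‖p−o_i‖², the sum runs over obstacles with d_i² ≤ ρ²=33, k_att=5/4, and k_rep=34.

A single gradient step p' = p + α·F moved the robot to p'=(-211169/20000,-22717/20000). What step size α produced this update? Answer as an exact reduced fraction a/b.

F_att = 5/4·(g−p) = 5/4·(3,-1) = (3.7500,-1.2500)
o1: d²=25 ≤ ρ²=33; F_rep = 34·(-4,3)/25² = (-0.2176,0.1632)
o2: d²=218 > ρ²=33 → inactive
o3: d²=185 > ρ²=33 → inactive
F = F_att + ΣF_rep = (3.5324,-1.0868)
Δp = p'−p = (0.4415,-0.1358); α = Δx/Fx = (8831/20000) / (8831/2500) = 1/8
check: Δy/Fy = (-2717/20000) / (-2717/2500) = 1/8 ✓

α = 1/8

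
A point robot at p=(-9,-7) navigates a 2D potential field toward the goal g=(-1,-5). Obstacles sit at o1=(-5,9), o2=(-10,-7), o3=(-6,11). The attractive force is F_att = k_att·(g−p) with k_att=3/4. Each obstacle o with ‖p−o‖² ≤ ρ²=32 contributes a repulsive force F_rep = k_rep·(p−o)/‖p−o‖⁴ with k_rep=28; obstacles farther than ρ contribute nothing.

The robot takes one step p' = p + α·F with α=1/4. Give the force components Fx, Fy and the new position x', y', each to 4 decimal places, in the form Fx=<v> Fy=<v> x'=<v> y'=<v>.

Fx=34.0000 Fy=1.5000 x'=-0.5000 y'=-6.6250

F_att = 3/4·(g−p) = 3/4·(8,2) = (6.0000,1.5000)
o1: d²=272 > ρ²=32 → inactive
o2: d²=1 ≤ ρ²=32; F_rep = 28·(1,0)/1² = (28.0000,0.0000)
o3: d²=333 > ρ²=32 → inactive
F = F_att + ΣF_rep = (34.0000,1.5000)
p' = p + 1/4·F = (-0.5000,-6.6250)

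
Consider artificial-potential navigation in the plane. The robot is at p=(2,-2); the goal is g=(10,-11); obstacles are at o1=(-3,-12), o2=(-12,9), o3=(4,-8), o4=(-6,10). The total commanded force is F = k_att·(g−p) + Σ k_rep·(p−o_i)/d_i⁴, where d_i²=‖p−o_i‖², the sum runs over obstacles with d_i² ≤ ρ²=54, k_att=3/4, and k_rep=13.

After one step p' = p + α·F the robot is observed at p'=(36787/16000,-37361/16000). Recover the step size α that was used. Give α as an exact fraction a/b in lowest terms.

α = 1/20

F_att = 3/4·(g−p) = 3/4·(8,-9) = (6.0000,-6.7500)
o1: d²=125 > ρ²=54 → inactive
o2: d²=317 > ρ²=54 → inactive
o3: d²=40 ≤ ρ²=54; F_rep = 13·(-2,6)/40² = (-0.0163,0.0488)
o4: d²=208 > ρ²=54 → inactive
F = F_att + ΣF_rep = (5.9837,-6.7012)
Δp = p'−p = (0.2992,-0.3351); α = Δx/Fx = (4787/16000) / (4787/800) = 1/20
check: Δy/Fy = (-5361/16000) / (-5361/800) = 1/20 ✓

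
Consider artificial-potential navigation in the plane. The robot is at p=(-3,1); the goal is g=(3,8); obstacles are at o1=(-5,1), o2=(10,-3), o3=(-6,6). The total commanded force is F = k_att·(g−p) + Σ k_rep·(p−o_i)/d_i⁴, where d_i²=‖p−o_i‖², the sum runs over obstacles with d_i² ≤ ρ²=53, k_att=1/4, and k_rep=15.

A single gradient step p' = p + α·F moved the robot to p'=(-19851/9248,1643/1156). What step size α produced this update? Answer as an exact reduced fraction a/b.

F_att = 1/4·(g−p) = 1/4·(6,7) = (1.5000,1.7500)
o1: d²=4 ≤ ρ²=53; F_rep = 15·(2,0)/4² = (1.8750,0.0000)
o2: d²=185 > ρ²=53 → inactive
o3: d²=34 ≤ ρ²=53; F_rep = 15·(3,-5)/34² = (0.0389,-0.0649)
F = F_att + ΣF_rep = (3.4139,1.6851)
Δp = p'−p = (0.8535,0.4213); α = Δx/Fx = (7893/9248) / (7893/2312) = 1/4
check: Δy/Fy = (487/1156) / (487/289) = 1/4 ✓

α = 1/4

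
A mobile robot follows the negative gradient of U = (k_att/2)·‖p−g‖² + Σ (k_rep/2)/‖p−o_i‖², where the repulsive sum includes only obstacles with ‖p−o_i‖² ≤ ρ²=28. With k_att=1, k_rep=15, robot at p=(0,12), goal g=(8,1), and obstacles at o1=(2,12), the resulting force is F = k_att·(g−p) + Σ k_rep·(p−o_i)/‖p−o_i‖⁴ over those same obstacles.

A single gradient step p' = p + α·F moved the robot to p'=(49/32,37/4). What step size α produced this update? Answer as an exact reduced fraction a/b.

α = 1/4

F_att = 1·(g−p) = 1·(8,-11) = (8.0000,-11.0000)
o1: d²=4 ≤ ρ²=28; F_rep = 15·(-2,0)/4² = (-1.8750,0.0000)
F = F_att + ΣF_rep = (6.1250,-11.0000)
Δp = p'−p = (1.5312,-2.7500); α = Δx/Fx = (49/32) / (49/8) = 1/4
check: Δy/Fy = (-11/4) / (-11) = 1/4 ✓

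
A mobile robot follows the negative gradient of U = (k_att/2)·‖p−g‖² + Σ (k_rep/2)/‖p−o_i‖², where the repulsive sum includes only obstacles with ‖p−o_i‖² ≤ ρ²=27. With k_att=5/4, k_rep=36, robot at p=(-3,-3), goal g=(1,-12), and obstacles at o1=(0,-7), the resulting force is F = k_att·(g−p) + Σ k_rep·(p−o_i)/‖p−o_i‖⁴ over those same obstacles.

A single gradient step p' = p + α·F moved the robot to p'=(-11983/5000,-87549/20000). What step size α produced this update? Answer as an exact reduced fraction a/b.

F_att = 5/4·(g−p) = 5/4·(4,-9) = (5.0000,-11.2500)
o1: d²=25 ≤ ρ²=27; F_rep = 36·(-3,4)/25² = (-0.1728,0.2304)
F = F_att + ΣF_rep = (4.8272,-11.0196)
Δp = p'−p = (0.6034,-1.3775); α = Δx/Fx = (3017/5000) / (3017/625) = 1/8
check: Δy/Fy = (-27549/20000) / (-27549/2500) = 1/8 ✓

α = 1/8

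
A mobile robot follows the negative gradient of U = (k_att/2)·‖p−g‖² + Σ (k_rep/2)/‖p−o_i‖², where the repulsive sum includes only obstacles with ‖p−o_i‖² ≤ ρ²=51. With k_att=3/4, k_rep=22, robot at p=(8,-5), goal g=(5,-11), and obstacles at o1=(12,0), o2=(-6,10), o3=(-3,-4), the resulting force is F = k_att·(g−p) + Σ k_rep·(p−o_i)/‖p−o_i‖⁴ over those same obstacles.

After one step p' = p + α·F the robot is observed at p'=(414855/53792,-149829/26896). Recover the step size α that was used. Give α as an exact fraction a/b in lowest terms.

α = 1/8

F_att = 3/4·(g−p) = 3/4·(-3,-6) = (-2.2500,-4.5000)
o1: d²=41 ≤ ρ²=51; F_rep = 22·(-4,-5)/41² = (-0.0523,-0.0654)
o2: d²=421 > ρ²=51 → inactive
o3: d²=122 > ρ²=51 → inactive
F = F_att + ΣF_rep = (-2.3023,-4.5654)
Δp = p'−p = (-0.2878,-0.5707); α = Δx/Fx = (-15481/53792) / (-15481/6724) = 1/8
check: Δy/Fy = (-15349/26896) / (-15349/3362) = 1/8 ✓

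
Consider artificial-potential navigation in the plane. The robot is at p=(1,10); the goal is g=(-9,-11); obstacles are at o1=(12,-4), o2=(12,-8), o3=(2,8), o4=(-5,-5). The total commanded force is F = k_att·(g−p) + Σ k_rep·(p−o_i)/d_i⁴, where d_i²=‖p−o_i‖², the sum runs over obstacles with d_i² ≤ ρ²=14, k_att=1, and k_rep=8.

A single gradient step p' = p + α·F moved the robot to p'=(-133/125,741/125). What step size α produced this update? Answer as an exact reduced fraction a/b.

F_att = 1·(g−p) = 1·(-10,-21) = (-10.0000,-21.0000)
o1: d²=317 > ρ²=14 → inactive
o2: d²=445 > ρ²=14 → inactive
o3: d²=5 ≤ ρ²=14; F_rep = 8·(-1,2)/5² = (-0.3200,0.6400)
o4: d²=261 > ρ²=14 → inactive
F = F_att + ΣF_rep = (-10.3200,-20.3600)
Δp = p'−p = (-2.0640,-4.0720); α = Δx/Fx = (-258/125) / (-258/25) = 1/5
check: Δy/Fy = (-509/125) / (-509/25) = 1/5 ✓

α = 1/5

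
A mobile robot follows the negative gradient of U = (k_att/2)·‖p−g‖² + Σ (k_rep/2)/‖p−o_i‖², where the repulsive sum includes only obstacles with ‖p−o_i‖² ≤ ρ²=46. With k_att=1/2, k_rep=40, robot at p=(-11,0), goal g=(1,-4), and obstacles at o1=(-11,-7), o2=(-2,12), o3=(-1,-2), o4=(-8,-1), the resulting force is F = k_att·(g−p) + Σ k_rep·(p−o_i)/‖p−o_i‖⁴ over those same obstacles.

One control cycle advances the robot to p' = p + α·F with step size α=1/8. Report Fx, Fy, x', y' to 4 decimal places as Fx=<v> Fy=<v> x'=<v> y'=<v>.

F_att = 1/2·(g−p) = 1/2·(12,-4) = (6.0000,-2.0000)
o1: d²=49 > ρ²=46 → inactive
o2: d²=225 > ρ²=46 → inactive
o3: d²=104 > ρ²=46 → inactive
o4: d²=10 ≤ ρ²=46; F_rep = 40·(-3,1)/10² = (-1.2000,0.4000)
F = F_att + ΣF_rep = (4.8000,-1.6000)
p' = p + 1/8·F = (-10.4000,-0.2000)

Fx=4.8000 Fy=-1.6000 x'=-10.4000 y'=-0.2000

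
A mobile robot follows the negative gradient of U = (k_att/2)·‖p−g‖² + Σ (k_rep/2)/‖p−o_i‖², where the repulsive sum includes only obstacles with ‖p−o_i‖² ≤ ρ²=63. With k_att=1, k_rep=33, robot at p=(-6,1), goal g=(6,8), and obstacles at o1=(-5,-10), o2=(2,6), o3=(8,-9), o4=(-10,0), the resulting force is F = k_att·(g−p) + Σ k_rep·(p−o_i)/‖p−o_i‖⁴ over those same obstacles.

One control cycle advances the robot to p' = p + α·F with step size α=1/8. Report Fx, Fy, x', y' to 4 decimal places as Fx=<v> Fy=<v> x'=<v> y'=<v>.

Fx=12.4567 Fy=7.1142 x'=-4.4429 y'=1.8893

F_att = 1·(g−p) = 1·(12,7) = (12.0000,7.0000)
o1: d²=122 > ρ²=63 → inactive
o2: d²=89 > ρ²=63 → inactive
o3: d²=296 > ρ²=63 → inactive
o4: d²=17 ≤ ρ²=63; F_rep = 33·(4,1)/17² = (0.4567,0.1142)
F = F_att + ΣF_rep = (12.4567,7.1142)
p' = p + 1/8·F = (-4.4429,1.8893)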